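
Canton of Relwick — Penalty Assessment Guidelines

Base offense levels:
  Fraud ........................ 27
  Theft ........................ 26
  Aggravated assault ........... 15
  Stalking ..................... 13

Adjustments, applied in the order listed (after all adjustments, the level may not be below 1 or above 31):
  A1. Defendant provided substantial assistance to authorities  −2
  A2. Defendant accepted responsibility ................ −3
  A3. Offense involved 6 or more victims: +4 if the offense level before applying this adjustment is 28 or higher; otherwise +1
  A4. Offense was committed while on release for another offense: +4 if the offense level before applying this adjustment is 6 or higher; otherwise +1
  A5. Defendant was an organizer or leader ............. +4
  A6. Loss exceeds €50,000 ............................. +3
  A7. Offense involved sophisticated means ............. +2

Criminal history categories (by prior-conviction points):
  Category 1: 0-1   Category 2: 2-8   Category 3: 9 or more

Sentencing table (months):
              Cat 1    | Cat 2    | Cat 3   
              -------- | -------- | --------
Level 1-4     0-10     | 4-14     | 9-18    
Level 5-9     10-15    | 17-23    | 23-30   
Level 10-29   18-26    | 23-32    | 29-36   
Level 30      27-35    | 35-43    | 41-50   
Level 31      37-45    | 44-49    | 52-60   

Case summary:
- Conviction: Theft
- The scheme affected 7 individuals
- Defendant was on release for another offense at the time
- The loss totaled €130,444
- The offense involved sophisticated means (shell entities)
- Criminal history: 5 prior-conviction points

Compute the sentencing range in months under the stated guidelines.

44-49 months

Base offense level for theft: 26.
A3 applies (level before this adjustment is 26 < 28, so +1): 26 + 1 = 27.
A4 applies (level before this adjustment is 27 ≥ 6, so +4): 27 + 4 = 31.
A5 does not apply.
A6 applies: 31 + 3 = 34.
A7 applies: 34 + 2 = 36.
Level 36 exceeds the maximum of 31; capped at 31.
Final offense level: 31.
Criminal history: 5 prior points → Category 2 (2-8).
Level 31 falls in the 31 band.
Grid: Level 31 × Category 2 = 44-49 months.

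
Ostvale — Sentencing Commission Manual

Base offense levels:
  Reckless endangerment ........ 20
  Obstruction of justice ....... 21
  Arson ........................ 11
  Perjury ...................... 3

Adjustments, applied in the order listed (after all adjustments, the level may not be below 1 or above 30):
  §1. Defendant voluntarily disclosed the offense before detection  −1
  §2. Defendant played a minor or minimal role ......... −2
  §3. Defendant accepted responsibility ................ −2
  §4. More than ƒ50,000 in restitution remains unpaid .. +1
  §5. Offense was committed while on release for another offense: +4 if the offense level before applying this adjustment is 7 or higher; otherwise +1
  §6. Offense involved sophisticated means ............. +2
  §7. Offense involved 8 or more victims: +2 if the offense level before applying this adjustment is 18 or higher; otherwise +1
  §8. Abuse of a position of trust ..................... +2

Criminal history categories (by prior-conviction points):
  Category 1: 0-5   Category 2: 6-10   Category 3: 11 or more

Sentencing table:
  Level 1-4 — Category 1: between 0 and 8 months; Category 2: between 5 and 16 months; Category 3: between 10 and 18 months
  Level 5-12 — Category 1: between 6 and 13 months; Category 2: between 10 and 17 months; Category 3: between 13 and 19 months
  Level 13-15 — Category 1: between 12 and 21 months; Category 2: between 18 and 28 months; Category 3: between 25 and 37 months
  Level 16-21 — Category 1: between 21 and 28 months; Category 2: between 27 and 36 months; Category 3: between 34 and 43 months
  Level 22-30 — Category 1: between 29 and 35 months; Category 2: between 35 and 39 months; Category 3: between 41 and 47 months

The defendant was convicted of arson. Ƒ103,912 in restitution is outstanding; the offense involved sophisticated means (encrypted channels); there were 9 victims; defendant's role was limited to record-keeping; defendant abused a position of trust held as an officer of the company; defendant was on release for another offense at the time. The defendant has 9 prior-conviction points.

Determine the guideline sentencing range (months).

27-36 months

Base offense level for arson: 11.
§1 does not apply.
§2 applies: 11 − 2 = 9.
§3 does not apply.
§4 applies: 9 + 1 = 10.
§5 applies (level before this adjustment is 10 ≥ 7, so +4): 10 + 4 = 14.
§6 applies: 14 + 2 = 16.
§7 applies (level before this adjustment is 16 < 18, so +1): 16 + 1 = 17.
§8 applies: 17 + 2 = 19.
Final offense level: 19.
Criminal history: 9 prior points → Category 2 (6-10).
Level 19 falls in the 16-21 band.
Grid: Level 16-21 × Category 2 = 27-36 months.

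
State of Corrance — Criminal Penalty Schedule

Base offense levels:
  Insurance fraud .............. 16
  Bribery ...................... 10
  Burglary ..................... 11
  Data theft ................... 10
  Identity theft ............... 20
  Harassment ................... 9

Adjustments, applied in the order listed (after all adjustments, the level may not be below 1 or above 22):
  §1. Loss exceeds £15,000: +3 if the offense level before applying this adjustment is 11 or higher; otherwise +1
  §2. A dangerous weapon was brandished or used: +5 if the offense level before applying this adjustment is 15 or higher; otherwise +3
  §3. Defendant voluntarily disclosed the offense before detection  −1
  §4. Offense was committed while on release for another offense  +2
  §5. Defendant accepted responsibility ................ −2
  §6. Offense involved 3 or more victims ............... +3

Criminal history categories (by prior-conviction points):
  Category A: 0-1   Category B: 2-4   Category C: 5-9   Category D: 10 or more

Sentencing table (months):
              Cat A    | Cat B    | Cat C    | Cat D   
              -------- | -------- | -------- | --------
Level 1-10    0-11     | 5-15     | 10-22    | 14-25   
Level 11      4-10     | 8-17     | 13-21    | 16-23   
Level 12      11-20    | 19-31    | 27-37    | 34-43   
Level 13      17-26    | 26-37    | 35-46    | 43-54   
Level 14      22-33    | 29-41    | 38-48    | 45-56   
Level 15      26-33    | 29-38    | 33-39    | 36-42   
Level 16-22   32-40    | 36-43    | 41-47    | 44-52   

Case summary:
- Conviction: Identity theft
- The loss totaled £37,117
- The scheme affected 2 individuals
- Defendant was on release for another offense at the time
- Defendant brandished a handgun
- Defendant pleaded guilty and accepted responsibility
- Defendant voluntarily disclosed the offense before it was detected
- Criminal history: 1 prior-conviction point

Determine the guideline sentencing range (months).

Base offense level for identity theft: 20.
§1 applies (level before this adjustment is 20 ≥ 11, so +3): 20 + 3 = 23.
§2 applies (level before this adjustment is 23 ≥ 15, so +5): 23 + 5 = 28.
§3 applies: 28 − 1 = 27.
§4 applies: 27 + 2 = 29.
§5 applies: 29 − 2 = 27.
§6 does not apply.
Level 27 exceeds the maximum of 22; capped at 22.
Final offense level: 22.
Criminal history: 1 prior point → Category A (0-1).
Level 22 falls in the 16-22 band.
Grid: Level 16-22 × Category A = 32-40 months.

32-40 months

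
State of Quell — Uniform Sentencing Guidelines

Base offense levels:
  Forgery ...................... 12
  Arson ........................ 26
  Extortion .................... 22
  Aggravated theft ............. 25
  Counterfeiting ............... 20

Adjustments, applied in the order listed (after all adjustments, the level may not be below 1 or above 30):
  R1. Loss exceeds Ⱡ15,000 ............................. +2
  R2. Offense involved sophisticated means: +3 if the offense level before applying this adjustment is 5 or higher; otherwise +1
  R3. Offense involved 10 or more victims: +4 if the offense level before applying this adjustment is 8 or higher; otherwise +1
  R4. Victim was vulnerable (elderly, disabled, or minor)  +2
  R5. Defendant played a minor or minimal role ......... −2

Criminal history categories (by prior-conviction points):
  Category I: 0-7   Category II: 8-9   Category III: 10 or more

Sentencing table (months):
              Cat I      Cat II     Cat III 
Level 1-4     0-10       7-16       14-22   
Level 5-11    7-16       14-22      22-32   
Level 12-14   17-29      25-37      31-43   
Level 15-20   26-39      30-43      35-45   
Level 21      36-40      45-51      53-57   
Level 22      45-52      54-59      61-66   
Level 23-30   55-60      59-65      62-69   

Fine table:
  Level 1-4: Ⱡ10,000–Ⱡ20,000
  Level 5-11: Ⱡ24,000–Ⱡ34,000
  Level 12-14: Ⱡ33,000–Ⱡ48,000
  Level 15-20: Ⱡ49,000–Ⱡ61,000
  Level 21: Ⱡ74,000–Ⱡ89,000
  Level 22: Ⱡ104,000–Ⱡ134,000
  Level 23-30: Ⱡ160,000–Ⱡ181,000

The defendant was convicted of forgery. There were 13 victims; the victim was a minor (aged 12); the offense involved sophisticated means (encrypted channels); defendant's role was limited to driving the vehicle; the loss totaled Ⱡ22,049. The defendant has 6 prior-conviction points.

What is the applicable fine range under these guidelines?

Ⱡ74,000–Ⱡ89,000

Base offense level for forgery: 12.
R1 applies: 12 + 2 = 14.
R2 applies (level before this adjustment is 14 ≥ 5, so +3): 14 + 3 = 17.
R3 applies (level before this adjustment is 17 ≥ 8, so +4): 17 + 4 = 21.
R4 applies: 21 + 2 = 23.
R5 applies: 23 − 2 = 21.
Final offense level: 21.
Level 21 falls in the 21 band.
Fine table: Level 21 → Ⱡ74,000–Ⱡ89,000.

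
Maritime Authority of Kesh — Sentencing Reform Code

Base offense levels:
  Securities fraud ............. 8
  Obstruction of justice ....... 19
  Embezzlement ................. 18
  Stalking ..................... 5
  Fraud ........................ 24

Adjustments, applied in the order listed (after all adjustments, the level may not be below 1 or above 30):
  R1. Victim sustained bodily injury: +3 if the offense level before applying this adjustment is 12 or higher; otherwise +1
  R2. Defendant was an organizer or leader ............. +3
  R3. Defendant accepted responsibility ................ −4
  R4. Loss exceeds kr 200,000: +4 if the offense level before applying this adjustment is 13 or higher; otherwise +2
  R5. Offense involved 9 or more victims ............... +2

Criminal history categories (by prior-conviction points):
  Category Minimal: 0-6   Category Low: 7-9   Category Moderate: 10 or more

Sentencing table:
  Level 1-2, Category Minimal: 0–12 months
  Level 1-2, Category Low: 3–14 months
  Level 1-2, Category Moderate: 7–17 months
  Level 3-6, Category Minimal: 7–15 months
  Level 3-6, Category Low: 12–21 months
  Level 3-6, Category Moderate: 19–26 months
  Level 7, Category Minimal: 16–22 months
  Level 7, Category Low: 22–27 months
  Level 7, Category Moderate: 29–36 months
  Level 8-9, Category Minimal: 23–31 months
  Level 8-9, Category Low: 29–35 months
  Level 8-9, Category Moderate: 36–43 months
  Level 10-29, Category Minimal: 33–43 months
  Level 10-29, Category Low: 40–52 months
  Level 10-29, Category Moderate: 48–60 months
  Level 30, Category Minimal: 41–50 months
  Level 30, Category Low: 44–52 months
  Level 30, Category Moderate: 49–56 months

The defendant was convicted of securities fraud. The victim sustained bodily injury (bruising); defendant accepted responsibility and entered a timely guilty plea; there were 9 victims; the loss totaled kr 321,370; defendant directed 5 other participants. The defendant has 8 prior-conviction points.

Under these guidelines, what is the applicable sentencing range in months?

40-52 months

Base offense level for securities fraud: 8.
R1 applies (level before this adjustment is 8 < 12, so +1): 8 + 1 = 9.
R2 applies: 9 + 3 = 12.
R3 applies: 12 − 4 = 8.
R4 applies (level before this adjustment is 8 < 13, so +2): 8 + 2 = 10.
R5 applies: 10 + 2 = 12.
Final offense level: 12.
Criminal history: 8 prior points → Category Low (7-9).
Level 12 falls in the 10-29 band.
Grid: Level 10-29 × Category Low = 40-52 months.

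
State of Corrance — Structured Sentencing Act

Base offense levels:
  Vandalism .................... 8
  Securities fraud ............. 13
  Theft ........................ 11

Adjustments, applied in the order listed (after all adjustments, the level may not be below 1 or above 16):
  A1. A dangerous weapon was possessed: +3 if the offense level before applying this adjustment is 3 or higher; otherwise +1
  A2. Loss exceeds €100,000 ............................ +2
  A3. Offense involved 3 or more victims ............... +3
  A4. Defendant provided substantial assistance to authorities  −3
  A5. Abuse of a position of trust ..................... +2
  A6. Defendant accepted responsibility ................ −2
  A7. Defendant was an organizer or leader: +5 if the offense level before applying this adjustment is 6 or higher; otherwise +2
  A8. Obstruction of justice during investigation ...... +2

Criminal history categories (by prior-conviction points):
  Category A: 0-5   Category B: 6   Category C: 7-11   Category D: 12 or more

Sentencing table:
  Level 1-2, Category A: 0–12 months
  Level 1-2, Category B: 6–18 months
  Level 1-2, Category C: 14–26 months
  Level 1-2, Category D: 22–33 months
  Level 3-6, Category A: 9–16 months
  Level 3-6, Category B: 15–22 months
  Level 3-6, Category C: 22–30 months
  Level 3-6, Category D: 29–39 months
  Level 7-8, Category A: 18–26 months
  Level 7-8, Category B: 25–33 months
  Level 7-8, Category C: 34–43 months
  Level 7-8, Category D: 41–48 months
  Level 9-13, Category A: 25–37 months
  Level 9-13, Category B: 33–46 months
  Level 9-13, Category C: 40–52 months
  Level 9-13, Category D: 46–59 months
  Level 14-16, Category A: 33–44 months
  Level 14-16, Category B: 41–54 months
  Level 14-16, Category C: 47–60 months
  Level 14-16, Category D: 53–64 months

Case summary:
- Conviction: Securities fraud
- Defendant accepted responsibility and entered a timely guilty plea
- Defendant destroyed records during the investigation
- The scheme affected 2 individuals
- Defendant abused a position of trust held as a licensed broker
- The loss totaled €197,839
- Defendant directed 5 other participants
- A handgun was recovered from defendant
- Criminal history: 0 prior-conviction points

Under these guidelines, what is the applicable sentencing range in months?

Base offense level for securities fraud: 13.
A1 applies (level before this adjustment is 13 ≥ 3, so +3): 13 + 3 = 16.
A2 applies: 16 + 2 = 18.
A3 does not apply.
A4 does not apply.
A5 applies: 18 + 2 = 20.
A6 applies: 20 − 2 = 18.
A7 applies (level before this adjustment is 18 ≥ 6, so +5): 18 + 5 = 23.
A8 applies: 23 + 2 = 25.
Level 25 exceeds the maximum of 16; capped at 16.
Final offense level: 16.
Criminal history: 0 prior points → Category A (0-5).
Level 16 falls in the 14-16 band.
Grid: Level 14-16 × Category A = 33-44 months.

33-44 months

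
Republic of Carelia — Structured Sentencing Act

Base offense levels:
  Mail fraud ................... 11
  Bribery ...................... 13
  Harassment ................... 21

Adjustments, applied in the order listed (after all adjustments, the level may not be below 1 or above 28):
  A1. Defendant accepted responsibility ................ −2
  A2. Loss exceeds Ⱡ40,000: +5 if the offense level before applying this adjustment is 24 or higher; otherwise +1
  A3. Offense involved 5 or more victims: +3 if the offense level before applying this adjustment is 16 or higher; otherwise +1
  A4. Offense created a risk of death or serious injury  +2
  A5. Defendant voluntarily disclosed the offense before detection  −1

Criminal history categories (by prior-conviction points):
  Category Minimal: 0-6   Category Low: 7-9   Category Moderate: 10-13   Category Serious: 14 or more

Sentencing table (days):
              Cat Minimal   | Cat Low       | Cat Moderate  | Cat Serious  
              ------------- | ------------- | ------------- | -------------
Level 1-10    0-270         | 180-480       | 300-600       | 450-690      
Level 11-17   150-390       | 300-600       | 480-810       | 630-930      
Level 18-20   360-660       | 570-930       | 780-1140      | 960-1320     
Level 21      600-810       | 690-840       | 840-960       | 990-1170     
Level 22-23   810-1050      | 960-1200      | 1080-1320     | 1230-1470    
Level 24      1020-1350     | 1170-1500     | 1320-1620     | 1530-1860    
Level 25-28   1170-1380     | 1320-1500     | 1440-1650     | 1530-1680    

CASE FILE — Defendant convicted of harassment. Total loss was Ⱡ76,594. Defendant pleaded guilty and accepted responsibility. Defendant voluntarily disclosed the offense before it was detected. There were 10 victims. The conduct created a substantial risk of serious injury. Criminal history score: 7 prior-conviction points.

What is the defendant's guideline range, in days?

Base offense level for harassment: 21.
A1 applies: 21 − 2 = 19.
A2 applies (level before this adjustment is 19 < 24, so +1): 19 + 1 = 20.
A3 applies (level before this adjustment is 20 ≥ 16, so +3): 20 + 3 = 23.
A4 applies: 23 + 2 = 25.
A5 applies: 25 − 1 = 24.
Final offense level: 24.
Criminal history: 7 prior points → Category Low (7-9).
Level 24 falls in the 24 band.
Grid: Level 24 × Category Low = 1170-1500 days.

1170-1500 days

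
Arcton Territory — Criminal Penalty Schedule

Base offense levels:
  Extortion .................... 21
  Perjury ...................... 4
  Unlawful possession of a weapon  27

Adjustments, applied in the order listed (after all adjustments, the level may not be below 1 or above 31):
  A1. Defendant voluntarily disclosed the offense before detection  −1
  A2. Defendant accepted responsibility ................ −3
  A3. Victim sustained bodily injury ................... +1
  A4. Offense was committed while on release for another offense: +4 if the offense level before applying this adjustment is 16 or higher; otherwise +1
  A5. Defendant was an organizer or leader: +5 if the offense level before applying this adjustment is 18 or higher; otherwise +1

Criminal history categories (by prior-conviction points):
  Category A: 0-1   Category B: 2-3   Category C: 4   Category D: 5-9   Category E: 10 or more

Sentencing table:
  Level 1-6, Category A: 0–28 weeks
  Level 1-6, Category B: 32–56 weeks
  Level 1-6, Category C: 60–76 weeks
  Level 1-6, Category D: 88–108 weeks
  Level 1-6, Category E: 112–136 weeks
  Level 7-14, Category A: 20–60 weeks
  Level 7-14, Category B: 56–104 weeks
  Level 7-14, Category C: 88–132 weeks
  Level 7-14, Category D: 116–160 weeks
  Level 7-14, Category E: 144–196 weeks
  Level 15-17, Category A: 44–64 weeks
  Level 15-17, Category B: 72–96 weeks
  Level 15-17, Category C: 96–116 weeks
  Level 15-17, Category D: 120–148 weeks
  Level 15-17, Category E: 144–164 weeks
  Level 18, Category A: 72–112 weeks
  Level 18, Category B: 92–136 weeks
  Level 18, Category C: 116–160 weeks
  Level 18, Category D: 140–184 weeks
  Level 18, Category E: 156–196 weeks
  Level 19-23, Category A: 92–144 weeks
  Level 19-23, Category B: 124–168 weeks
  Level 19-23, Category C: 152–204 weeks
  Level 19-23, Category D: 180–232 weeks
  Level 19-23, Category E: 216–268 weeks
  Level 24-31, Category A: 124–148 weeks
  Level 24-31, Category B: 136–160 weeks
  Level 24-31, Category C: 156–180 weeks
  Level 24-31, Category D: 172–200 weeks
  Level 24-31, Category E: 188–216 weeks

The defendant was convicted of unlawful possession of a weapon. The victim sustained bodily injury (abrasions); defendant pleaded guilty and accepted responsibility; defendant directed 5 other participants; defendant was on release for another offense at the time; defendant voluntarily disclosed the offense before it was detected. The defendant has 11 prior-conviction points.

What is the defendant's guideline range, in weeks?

188-216 weeks

Base offense level for unlawful possession of a weapon: 27.
A1 applies: 27 − 1 = 26.
A2 applies: 26 − 3 = 23.
A3 applies: 23 + 1 = 24.
A4 applies (level before this adjustment is 24 ≥ 16, so +4): 24 + 4 = 28.
A5 applies (level before this adjustment is 28 ≥ 18, so +5): 28 + 5 = 33.
Level 33 exceeds the maximum of 31; capped at 31.
Final offense level: 31.
Criminal history: 11 prior points → Category E (10+).
Level 31 falls in the 24-31 band.
Grid: Level 24-31 × Category E = 188-216 weeks.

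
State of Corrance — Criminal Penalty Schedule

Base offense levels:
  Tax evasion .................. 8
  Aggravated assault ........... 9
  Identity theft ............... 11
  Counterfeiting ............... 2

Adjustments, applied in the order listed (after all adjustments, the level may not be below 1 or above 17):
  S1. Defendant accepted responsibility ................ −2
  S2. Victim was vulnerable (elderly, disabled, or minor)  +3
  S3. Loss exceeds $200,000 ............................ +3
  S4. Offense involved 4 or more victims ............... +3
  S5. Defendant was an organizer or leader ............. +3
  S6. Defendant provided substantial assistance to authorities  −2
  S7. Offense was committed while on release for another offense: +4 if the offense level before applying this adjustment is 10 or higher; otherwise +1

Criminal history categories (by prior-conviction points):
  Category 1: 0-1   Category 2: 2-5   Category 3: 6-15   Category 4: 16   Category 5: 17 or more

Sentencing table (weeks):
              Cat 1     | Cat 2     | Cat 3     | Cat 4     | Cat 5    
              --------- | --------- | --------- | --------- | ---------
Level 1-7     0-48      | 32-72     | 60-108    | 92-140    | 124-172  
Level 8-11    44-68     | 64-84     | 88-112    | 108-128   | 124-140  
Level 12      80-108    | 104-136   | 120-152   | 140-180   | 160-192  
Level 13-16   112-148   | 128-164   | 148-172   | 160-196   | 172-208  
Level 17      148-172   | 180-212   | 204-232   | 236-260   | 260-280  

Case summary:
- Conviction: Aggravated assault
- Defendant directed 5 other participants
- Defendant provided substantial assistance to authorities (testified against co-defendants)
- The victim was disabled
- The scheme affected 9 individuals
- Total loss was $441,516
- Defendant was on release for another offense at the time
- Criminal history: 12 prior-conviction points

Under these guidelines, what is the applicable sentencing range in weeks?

204-232 weeks

Base offense level for aggravated assault: 9.
S1 does not apply.
S2 applies: 9 + 3 = 12.
S3 applies: 12 + 3 = 15.
S4 applies: 15 + 3 = 18.
S5 applies: 18 + 3 = 21.
S6 applies: 21 − 2 = 19.
S7 applies (level before this adjustment is 19 ≥ 10, so +4): 19 + 4 = 23.
Level 23 exceeds the maximum of 17; capped at 17.
Final offense level: 17.
Criminal history: 12 prior points → Category 3 (6-15).
Level 17 falls in the 17 band.
Grid: Level 17 × Category 3 = 204-232 weeks.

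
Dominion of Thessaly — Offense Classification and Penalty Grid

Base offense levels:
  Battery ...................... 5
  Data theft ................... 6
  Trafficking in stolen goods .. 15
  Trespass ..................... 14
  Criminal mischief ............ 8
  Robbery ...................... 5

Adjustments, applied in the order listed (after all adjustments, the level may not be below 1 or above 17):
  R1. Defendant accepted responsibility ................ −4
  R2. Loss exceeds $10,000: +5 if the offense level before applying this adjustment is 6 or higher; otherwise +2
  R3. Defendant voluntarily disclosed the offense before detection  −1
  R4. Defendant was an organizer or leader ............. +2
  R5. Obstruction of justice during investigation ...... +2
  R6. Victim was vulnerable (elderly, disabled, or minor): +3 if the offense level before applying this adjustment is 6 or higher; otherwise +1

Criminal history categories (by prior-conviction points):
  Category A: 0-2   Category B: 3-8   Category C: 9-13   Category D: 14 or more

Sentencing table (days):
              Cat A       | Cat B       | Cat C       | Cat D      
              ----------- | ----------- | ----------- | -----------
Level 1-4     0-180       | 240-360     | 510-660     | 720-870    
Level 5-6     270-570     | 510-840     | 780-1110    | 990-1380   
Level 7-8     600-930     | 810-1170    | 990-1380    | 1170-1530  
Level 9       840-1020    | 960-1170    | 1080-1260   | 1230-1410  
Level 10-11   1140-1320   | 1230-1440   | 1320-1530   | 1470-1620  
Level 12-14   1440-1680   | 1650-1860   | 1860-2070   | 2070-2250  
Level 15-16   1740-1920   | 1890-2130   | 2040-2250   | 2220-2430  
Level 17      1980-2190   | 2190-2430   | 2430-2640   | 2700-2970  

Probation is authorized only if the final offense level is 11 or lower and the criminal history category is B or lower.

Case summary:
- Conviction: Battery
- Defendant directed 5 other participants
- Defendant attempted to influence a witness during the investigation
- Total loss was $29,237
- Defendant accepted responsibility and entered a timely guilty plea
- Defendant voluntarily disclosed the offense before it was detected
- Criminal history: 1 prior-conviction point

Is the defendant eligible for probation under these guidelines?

Yes

Base offense level for battery: 5.
R1 applies: 5 − 4 = 1.
R2 applies (level before this adjustment is 1 < 6, so +2): 1 + 2 = 3.
R3 applies: 3 − 1 = 2.
R4 applies: 2 + 2 = 4.
R5 applies: 4 + 2 = 6.
Final offense level: 6.
Criminal history: 1 prior point → Category A (0-2).
Level 6 falls in the 5-6 band.
Grid: Level 5-6 × Category A = 270-570 days.
Probation check: level 6 ≤ 11 and category A ≤ B → eligible.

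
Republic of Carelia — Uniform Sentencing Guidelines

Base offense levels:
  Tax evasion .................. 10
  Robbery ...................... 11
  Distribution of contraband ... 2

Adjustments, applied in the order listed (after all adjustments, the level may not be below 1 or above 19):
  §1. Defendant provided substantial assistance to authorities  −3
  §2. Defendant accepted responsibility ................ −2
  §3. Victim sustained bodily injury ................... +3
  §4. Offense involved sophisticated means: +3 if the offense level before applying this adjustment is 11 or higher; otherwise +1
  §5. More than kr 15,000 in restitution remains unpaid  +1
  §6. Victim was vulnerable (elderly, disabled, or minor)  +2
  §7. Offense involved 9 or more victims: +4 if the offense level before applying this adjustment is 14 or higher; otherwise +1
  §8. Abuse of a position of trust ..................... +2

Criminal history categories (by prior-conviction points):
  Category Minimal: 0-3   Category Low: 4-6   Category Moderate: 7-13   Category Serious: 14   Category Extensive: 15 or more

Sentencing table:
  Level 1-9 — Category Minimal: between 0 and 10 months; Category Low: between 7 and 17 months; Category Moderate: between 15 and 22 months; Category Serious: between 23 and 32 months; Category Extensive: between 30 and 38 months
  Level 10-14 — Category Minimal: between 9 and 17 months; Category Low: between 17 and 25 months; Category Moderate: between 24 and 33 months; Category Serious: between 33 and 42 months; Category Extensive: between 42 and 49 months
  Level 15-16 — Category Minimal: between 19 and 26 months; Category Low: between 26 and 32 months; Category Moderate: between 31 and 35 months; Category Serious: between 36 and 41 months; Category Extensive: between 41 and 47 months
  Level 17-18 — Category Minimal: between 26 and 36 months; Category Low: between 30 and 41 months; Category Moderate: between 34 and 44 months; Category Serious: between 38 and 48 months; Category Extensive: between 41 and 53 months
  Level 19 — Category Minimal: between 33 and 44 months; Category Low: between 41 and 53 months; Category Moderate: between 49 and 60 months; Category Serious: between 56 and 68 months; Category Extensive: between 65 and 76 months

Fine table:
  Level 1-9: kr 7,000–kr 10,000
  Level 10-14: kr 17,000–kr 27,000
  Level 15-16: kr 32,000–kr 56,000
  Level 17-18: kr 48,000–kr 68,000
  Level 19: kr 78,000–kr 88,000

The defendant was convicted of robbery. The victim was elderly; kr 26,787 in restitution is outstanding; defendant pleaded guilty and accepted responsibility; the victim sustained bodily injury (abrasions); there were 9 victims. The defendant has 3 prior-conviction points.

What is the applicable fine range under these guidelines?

kr 78,000–kr 88,000

Base offense level for robbery: 11.
§1 does not apply.
§2 applies: 11 − 2 = 9.
§3 applies: 9 + 3 = 12.
§4 does not apply.
§5 applies: 12 + 1 = 13.
§6 applies: 13 + 2 = 15.
§7 applies (level before this adjustment is 15 ≥ 14, so +4): 15 + 4 = 19.
§8 does not apply.
Final offense level: 19.
Level 19 falls in the 19 band.
Fine table: Level 19 → kr 78,000–kr 88,000.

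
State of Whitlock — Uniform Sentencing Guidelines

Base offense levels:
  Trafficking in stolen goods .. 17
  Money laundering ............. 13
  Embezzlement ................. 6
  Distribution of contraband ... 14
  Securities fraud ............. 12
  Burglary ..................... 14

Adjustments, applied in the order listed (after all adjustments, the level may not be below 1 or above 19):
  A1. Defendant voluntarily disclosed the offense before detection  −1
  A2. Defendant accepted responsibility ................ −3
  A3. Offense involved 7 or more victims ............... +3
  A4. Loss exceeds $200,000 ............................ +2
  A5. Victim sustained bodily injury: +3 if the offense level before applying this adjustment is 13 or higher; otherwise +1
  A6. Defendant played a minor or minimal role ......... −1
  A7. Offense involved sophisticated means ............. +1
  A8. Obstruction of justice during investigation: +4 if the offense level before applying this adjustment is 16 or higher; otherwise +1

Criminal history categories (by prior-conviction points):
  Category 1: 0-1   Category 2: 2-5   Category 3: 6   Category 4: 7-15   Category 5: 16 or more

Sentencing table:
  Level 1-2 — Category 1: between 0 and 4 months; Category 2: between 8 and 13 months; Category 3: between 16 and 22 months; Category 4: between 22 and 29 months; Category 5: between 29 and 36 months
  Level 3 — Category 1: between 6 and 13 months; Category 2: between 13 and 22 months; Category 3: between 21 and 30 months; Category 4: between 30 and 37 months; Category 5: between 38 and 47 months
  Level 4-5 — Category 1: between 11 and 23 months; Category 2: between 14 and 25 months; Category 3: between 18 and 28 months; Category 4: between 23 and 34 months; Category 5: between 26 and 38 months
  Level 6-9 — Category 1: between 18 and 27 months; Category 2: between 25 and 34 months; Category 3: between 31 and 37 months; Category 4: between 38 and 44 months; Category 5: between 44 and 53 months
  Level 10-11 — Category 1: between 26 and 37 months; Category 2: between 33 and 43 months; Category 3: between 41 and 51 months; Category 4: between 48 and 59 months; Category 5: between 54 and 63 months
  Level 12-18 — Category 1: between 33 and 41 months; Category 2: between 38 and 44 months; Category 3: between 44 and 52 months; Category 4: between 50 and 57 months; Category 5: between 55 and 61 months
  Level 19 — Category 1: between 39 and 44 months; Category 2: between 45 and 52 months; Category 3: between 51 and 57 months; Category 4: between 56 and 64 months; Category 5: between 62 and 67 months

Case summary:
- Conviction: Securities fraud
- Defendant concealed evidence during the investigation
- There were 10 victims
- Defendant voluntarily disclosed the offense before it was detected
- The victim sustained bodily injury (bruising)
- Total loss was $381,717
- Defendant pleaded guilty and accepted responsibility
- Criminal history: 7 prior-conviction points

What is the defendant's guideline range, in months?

56-64 months

Base offense level for securities fraud: 12.
A1 applies: 12 − 1 = 11.
A2 applies: 11 − 3 = 8.
A3 applies: 8 + 3 = 11.
A4 applies: 11 + 2 = 13.
A5 applies (level before this adjustment is 13 ≥ 13, so +3): 13 + 3 = 16.
A6 does not apply.
A7 does not apply.
A8 applies (level before this adjustment is 16 ≥ 16, so +4): 16 + 4 = 20.
Level 20 exceeds the maximum of 19; capped at 19.
Final offense level: 19.
Criminal history: 7 prior points → Category 4 (7-15).
Level 19 falls in the 19 band.
Grid: Level 19 × Category 4 = 56-64 months.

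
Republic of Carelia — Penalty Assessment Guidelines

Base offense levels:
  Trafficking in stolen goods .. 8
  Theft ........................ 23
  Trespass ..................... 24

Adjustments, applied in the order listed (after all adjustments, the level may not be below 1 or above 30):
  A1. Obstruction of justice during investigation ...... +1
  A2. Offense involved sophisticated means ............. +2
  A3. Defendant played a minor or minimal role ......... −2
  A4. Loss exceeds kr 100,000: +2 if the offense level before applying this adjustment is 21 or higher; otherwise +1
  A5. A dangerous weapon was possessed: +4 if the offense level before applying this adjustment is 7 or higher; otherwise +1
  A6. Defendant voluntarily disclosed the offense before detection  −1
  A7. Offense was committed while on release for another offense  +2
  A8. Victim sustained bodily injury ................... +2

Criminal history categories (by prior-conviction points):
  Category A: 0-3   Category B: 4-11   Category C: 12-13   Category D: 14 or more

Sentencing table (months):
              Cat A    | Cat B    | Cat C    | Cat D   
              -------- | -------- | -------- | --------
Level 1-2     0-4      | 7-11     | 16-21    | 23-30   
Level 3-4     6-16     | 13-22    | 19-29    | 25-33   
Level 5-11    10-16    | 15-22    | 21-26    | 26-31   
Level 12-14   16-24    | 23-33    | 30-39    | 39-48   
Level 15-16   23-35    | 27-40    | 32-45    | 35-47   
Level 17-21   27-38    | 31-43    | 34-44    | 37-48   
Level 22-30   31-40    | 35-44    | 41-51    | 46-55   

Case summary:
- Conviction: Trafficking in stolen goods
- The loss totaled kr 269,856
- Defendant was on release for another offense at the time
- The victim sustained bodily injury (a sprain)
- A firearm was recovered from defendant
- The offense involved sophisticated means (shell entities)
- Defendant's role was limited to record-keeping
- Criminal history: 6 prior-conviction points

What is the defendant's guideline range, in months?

31-43 months

Base offense level for trafficking in stolen goods: 8.
A2 applies: 8 + 2 = 10.
A3 applies: 10 − 2 = 8.
A4 applies (level before this adjustment is 8 < 21, so +1): 8 + 1 = 9.
A5 applies (level before this adjustment is 9 ≥ 7, so +4): 9 + 4 = 13.
A7 applies: 13 + 2 = 15.
A8 applies: 15 + 2 = 17.
Final offense level: 17.
Criminal history: 6 prior points → Category B (4-11).
Level 17 falls in the 17-21 band.
Grid: Level 17-21 × Category B = 31-43 months.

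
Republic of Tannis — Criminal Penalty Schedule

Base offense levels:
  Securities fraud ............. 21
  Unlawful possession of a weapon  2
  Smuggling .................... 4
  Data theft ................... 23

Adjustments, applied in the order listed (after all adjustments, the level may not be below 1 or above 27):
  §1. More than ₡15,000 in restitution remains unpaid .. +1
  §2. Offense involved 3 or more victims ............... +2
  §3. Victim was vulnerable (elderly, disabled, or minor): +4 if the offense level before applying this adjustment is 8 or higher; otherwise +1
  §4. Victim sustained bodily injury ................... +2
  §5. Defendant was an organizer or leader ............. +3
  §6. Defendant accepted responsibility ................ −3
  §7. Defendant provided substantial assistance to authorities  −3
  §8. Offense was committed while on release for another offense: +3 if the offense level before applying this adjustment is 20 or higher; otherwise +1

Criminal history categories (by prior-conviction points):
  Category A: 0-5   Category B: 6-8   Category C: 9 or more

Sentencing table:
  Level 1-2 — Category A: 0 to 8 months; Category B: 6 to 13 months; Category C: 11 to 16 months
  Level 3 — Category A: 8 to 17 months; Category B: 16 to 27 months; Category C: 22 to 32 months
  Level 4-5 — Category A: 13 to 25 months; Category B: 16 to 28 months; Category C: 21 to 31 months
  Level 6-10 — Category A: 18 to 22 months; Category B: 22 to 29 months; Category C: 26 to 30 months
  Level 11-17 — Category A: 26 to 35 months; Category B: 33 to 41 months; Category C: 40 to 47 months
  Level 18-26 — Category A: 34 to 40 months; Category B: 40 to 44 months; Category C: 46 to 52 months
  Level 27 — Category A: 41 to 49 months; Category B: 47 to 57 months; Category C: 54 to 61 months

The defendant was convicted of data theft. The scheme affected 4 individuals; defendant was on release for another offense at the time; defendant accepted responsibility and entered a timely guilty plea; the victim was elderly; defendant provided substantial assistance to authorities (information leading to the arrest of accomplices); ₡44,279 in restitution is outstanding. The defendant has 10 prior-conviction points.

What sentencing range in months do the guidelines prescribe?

Base offense level for data theft: 23.
§1 applies: 23 + 1 = 24.
§2 applies: 24 + 2 = 26.
§3 applies (level before this adjustment is 26 ≥ 8, so +4): 26 + 4 = 30.
§5 does not apply.
§6 applies: 30 − 3 = 27.
§7 applies: 27 − 3 = 24.
§8 applies (level before this adjustment is 24 ≥ 20, so +3): 24 + 3 = 27.
Final offense level: 27.
Criminal history: 10 prior points → Category C (9+).
Level 27 falls in the 27 band.
Grid: Level 27 × Category C = 54-61 months.

54-61 months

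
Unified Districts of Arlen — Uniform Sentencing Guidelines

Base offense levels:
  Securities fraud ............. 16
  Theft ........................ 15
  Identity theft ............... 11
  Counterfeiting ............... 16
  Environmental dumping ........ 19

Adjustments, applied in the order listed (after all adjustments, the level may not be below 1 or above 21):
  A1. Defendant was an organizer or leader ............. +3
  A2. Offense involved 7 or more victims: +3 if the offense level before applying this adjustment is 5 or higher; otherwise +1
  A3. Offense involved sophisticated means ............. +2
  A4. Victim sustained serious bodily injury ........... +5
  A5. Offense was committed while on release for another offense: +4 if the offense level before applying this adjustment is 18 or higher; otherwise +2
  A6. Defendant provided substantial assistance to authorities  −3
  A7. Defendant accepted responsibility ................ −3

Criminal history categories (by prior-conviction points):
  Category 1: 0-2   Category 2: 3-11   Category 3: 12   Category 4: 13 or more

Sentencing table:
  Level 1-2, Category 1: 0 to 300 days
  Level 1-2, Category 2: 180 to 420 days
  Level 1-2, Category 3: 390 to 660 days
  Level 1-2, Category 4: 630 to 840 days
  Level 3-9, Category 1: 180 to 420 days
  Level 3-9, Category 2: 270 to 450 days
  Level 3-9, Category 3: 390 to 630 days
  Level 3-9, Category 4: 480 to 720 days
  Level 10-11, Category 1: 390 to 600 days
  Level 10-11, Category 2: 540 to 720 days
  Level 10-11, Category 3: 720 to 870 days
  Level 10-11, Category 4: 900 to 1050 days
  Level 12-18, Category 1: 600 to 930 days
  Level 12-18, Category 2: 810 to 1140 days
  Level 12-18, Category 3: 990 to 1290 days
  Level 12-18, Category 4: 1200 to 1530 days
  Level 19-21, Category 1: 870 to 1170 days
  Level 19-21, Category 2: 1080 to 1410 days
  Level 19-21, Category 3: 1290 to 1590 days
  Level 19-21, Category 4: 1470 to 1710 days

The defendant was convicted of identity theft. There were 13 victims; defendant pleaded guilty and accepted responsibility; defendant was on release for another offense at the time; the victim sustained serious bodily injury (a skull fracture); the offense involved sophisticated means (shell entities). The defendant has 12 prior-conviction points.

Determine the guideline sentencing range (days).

Base offense level for identity theft: 11.
A1 does not apply.
A2 applies (level before this adjustment is 11 ≥ 5, so +3): 11 + 3 = 14.
A3 applies: 14 + 2 = 16.
A4 applies: 16 + 5 = 21.
A5 applies (level before this adjustment is 21 ≥ 18, so +4): 21 + 4 = 25.
A6 does not apply.
A7 applies: 25 − 3 = 22.
Level 22 exceeds the maximum of 21; capped at 21.
Final offense level: 21.
Criminal history: 12 prior points → Category 3 (12).
Level 21 falls in the 19-21 band.
Grid: Level 19-21 × Category 3 = 1290-1590 days.

1290-1590 days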